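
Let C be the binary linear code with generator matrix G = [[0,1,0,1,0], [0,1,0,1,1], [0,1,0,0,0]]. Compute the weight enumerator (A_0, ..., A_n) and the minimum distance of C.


Weight distribution: A_0 = 1, A_1 = 3, A_2 = 3, A_3 = 1. Minimum distance d = 1.

Enumerate all 2^3 = 8 messages m ∈ F_2^3.
For each, compute codeword c = mG in F_2^5, then tally its weight.
  m = 000 → c = 00000, weight = 0.
  m = 100 → c = 01010, weight = 2.
  m = 010 → c = 01011, weight = 3.
  m = 110 → c = 00001, weight = 1.
  m = 001 → c = 01000, weight = 1.
  m = 101 → c = 00010, weight = 1.
  m = 011 → c = 00011, weight = 2.
  m = 111 → c = 01001, weight = 2.
Tally weights:
  weight 0: 1 codewords.
  weight 1: 3 codewords.
  weight 2: 3 codewords.
  weight 3: 1 codewords.
Minimum distance d = smallest w > 0 with A_w > 0 = 1.
Sanity: Σ A_w = 8 = 2^3 = 8 ✓.


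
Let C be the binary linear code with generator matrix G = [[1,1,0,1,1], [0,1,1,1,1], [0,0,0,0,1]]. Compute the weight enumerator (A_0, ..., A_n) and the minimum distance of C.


Weight distribution: A_0 = 1, A_1 = 1, A_2 = 1, A_3 = 3, A_4 = 2. Minimum distance d = 1.

Enumerate all 2^3 = 8 messages m ∈ F_2^3.
For each, compute codeword c = mG in F_2^5, then tally its weight.
  m = 000 → c = 00000, weight = 0.
  m = 100 → c = 11011, weight = 4.
  m = 010 → c = 01111, weight = 4.
  m = 110 → c = 10100, weight = 2.
  m = 001 → c = 00001, weight = 1.
  m = 101 → c = 11010, weight = 3.
  m = 011 → c = 01110, weight = 3.
  m = 111 → c = 10101, weight = 3.
Tally weights:
  weight 0: 1 codewords.
  weight 1: 1 codewords.
  weight 2: 1 codewords.
  weight 3: 3 codewords.
  weight 4: 2 codewords.
Minimum distance d = smallest w > 0 with A_w > 0 = 1.
Sanity: Σ A_w = 8 = 2^3 = 8 ✓.


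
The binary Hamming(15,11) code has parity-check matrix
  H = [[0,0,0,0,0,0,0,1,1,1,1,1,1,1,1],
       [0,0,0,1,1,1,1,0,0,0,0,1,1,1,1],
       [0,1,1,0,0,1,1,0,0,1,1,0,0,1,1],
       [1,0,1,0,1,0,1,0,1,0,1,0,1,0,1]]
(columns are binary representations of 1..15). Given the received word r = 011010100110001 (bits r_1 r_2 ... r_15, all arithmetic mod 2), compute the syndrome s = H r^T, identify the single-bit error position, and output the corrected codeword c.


s = (1, 1, 0, 1)^T, error position = 13, corrected codeword c = 011010100110101

Compute s = H r^T mod 2 one row at a time:
  s_1 = 0 + 0 + 1 + 1 + 0 + 0 + 0 + 1 = 3 ≡ 1 (mod 2).
  s_2 = 0 + 1 + 0 + 1 + 0 + 0 + 0 + 1 = 3 ≡ 1 (mod 2).
  s_3 = 1 + 1 + 0 + 1 + 1 + 1 + 0 + 1 = 6 ≡ 0 (mod 2).
  s_4 = 0 + 1 + 1 + 1 + 0 + 1 + 0 + 1 = 5 ≡ 1 (mod 2).
s = (1, 1, 0, 1)^T — this equals column 13 of H (binary 1101), so error is at position 13.
Correct: flip bit 13 of r = 011010100110001 to get c = 011010100110101.


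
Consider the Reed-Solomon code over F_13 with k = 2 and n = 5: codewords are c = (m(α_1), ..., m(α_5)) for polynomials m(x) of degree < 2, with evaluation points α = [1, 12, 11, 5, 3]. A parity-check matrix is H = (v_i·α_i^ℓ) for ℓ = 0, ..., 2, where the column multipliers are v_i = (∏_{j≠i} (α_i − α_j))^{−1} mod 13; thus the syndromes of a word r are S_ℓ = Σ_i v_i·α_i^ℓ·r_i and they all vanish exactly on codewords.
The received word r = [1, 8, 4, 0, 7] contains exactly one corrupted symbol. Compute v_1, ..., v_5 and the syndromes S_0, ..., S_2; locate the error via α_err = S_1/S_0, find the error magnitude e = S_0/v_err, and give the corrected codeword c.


S = (12, 2, 9), error at position 3, error magnitude e = 12, c = [1, 8, 5, 0, 7].

Step 1: column multipliers v_i = (∏_{j≠i}(α_i − α_j))^{−1} mod 13.
  i = 1 (α = 1): (1−12)(1−11)(1−5)(1−3) = (−11)·(−10)·(−4)·(−2) = 880 ≡ 9, so v_1 = 9^{−1} = 3 (mod 13).
  i = 2 (α = 12): (12−1)(12−11)(12−5)(12−3) = 11·1·7·9 = 693 ≡ 4, so v_2 = 4^{−1} = 10 (mod 13).
  i = 3 (α = 11): (11−1)(11−12)(11−5)(11−3) = 10·(−1)·6·8 = −480 ≡ 1, so v_3 = 1^{−1} = 1 (mod 13).
  i = 4 (α = 5): (5−1)(5−12)(5−11)(5−3) = 4·(−7)·(−6)·2 = 336 ≡ 11, so v_4 = 11^{−1} = 6 (mod 13).
  i = 5 (α = 3): (3−1)(3−12)(3−11)(3−5) = 2·(−9)·(−8)·(−2) = −288 ≡ 11, so v_5 = 11^{−1} = 6 (mod 13).
  v = [3, 10, 1, 6, 6].
Step 2: syndromes of r = [1, 8, 4, 0, 7] (all sums mod 13).
  S_0 = Σ v_i r_i = 3·1 + 10·8 + 1·4 + 6·0 + 6·7 = 129 ≡ 12.
  S_1 = Σ v_i α_i r_i = 3·1·1 + 10·12·8 + 1·11·4 + 6·5·0 + 6·3·7 = 1133 ≡ 2.
  α_i^2 mod 13 = [1, 1, 4, 12, 9].
  S_2 = Σ v_i α_i^2 r_i = 3·1·1 + 10·1·8 + 1·4·4 + 6·12·0 + 6·9·7 = 477 ≡ 9.
  S = (12, 2, 9) ≠ 0, so r is not a codeword (an error is present).
Step 3: locate the error. For a single error e at position i, S_ℓ = v_i·e·α_i^ℓ, so α_err = S_1/S_0.
  S_0^{−1} = 12^{−1} = 12 (mod 13), so α_err = 2·12 = 24 ≡ 11 = α_3. Error position i = 3.
  Consistency check: S_2/S_1 = 9·7 = 63 ≡ 11 = α_err ✓ (single-error assumption holds).
Step 4: error magnitude e = S_0/v_3 = S_0·∏_{j≠3}(α_3 − α_j) = 12·1 = 12 ≡ 12 (mod 13).
Step 5: correct position 3: c_3 = r_3 − e = 4 − 12 ≡ 5 (mod 13). Hence c = [1, 8, 5, 0, 7].
  Check: interpolating c through the α_i gives m(x) = 11 + 3·x (degree < 2) with m(α_i) = c_i for every i, so c is indeed a codeword.


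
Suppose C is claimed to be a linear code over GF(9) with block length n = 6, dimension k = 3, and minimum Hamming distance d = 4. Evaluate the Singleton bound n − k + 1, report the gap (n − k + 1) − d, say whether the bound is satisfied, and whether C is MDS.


Singleton RHS = n − k + 1 = 4, slack = 0, bound satisfied, MDS.

Singleton bound: d ≤ n − k + 1.
Here n = 6, k = 3, so n − k + 1 = 4.
Given d = 4, check d ≤ 4: YES.
Slack = (n − k + 1) − d = 0.
The code is MDS (slack = 0).
Description: the claimed parameters are [6, 3, 4]_9; such a code would be MDS (meets Singleton bound).


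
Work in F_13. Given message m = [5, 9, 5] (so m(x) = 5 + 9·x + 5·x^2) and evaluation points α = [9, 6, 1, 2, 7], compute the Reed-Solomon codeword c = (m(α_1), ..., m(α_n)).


c = [10, 5, 6, 4, 1]

Message polynomial: m(x) = 5 + 9·x + 5·x^2 (mod 13).
For each evaluation point α_i, compute m(α_i) mod 13:
  α_1 = 9: Horner steps 5 → 2 → 10, so m(9) = 10.
  α_2 = 6: Horner steps 5 → 0 → 5, so m(6) = 5.
  α_3 = 1: Horner steps 5 → 1 → 6, so m(1) = 6.
  α_4 = 2: Horner steps 5 → 6 → 4, so m(2) = 4.
  α_5 = 7: Horner steps 5 → 5 → 1, so m(7) = 1.
Codeword c = [10, 5, 6, 4, 1] ∈ F_13^5.


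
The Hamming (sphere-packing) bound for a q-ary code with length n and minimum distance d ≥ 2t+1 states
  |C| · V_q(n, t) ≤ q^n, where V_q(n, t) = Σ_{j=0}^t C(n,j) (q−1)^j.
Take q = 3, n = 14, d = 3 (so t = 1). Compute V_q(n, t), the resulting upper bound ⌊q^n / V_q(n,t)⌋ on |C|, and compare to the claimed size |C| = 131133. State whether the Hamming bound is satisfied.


V_q(n, t) = 29, q^n = 4782969, Hamming bound = 164929, |C| = 131133 ≤ bound (satisfied).

Step 1: Compute V_q(n, t) = Σ_{j=0}^1 C(n, j) (q−1)^j.
  j = 0: C(14,0)·(2)^0 = 1·1 = 1.
  j = 1: C(14,1)·(2)^1 = 14·2 = 28.
  V_q(n, t) = 1 + 28 = 29.
Step 2: q^n = 3^14 = 4782969.
Step 3: Hamming bound ⌊q^n / V_q(n,t)⌋ = ⌊4782969/29⌋ = 164929.
Step 4: Compare |C| = 131133 to 164929: satisfied.
The claimed |C| lies below the Hamming bound.


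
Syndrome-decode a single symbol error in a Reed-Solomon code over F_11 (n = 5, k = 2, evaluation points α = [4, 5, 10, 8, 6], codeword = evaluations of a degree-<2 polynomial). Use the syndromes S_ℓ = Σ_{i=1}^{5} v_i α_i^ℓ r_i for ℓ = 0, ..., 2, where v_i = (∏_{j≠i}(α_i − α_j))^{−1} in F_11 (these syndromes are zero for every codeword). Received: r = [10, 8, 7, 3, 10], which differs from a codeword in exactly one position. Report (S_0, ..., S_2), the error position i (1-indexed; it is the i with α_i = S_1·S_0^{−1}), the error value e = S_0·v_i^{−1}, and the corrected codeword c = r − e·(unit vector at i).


S = (1, 4, 5), error at position 1, error magnitude e = 4, c = [6, 8, 7, 3, 10].

Step 1: column multipliers v_i = (∏_{j≠i}(α_i − α_j))^{−1} mod 11.
  i = 1 (α = 4): (4−5)(4−10)(4−8)(4−6) = (−1)·(−6)·(−4)·(−2) = 48 ≡ 4, so v_1 = 4^{−1} = 3 (mod 11).
  i = 2 (α = 5): (5−4)(5−10)(5−8)(5−6) = 1·(−5)·(−3)·(−1) = −15 ≡ 7, so v_2 = 7^{−1} = 8 (mod 11).
  i = 3 (α = 10): (10−4)(10−5)(10−8)(10−6) = 6·5·2·4 = 240 ≡ 9, so v_3 = 9^{−1} = 5 (mod 11).
  i = 4 (α = 8): (8−4)(8−5)(8−10)(8−6) = 4·3·(−2)·2 = −48 ≡ 7, so v_4 = 7^{−1} = 8 (mod 11).
  i = 5 (α = 6): (6−4)(6−5)(6−10)(6−8) = 2·1·(−4)·(−2) = 16 ≡ 5, so v_5 = 5^{−1} = 9 (mod 11).
  v = [3, 8, 5, 8, 9].
Step 2: syndromes of r = [10, 8, 7, 3, 10] (all sums mod 11).
  S_0 = Σ v_i r_i = 3·10 + 8·8 + 5·7 + 8·3 + 9·10 = 243 ≡ 1.
  S_1 = Σ v_i α_i r_i = 3·4·10 + 8·5·8 + 5·10·7 + 8·8·3 + 9·6·10 = 1522 ≡ 4.
  α_i^2 mod 11 = [5, 3, 1, 9, 3].
  S_2 = Σ v_i α_i^2 r_i = 3·5·10 + 8·3·8 + 5·1·7 + 8·9·3 + 9·3·10 = 863 ≡ 5.
  S = (1, 4, 5) ≠ 0, so r is not a codeword (an error is present).
Step 3: locate the error. For a single error e at position i, S_ℓ = v_i·e·α_i^ℓ, so α_err = S_1/S_0.
  S_0^{−1} = 1^{−1} = 1 (mod 11), so α_err = 4·1 = 4 ≡ 4 = α_1. Error position i = 1.
  Consistency check: S_2/S_1 = 5·3 = 15 ≡ 4 = α_err ✓ (single-error assumption holds).
Step 4: error magnitude e = S_0/v_1 = S_0·∏_{j≠1}(α_1 − α_j) = 1·4 = 4 ≡ 4 (mod 11).
Step 5: correct position 1: c_1 = r_1 − e = 10 − 4 ≡ 6 (mod 11). Hence c = [6, 8, 7, 3, 10].
  Check: interpolating c through the α_i gives m(x) = 9 + 2·x (degree < 2) with m(α_i) = c_i for every i, so c is indeed a codeword.


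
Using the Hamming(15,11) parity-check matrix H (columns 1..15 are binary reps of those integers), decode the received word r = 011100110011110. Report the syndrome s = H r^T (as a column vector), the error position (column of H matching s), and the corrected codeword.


s = (1, 1, 1, 0)^T, error position = 14, corrected codeword c = 011100110011100

Compute s = H r^T mod 2 one row at a time:
  s_1 = 1 + 0 + 0 + 1 + 1 + 1 + 1 + 0 = 5 ≡ 1 (mod 2).
  s_2 = 1 + 0 + 0 + 1 + 1 + 1 + 1 + 0 = 5 ≡ 1 (mod 2).
  s_3 = 1 + 1 + 0 + 1 + 0 + 1 + 1 + 0 = 5 ≡ 1 (mod 2).
  s_4 = 0 + 1 + 0 + 1 + 0 + 1 + 1 + 0 = 4 ≡ 0 (mod 2).
s = (1, 1, 1, 0)^T — this equals column 14 of H (binary 1110), so error is at position 14.
Correct: flip bit 14 of r = 011100110011110 to get c = 011100110011100.


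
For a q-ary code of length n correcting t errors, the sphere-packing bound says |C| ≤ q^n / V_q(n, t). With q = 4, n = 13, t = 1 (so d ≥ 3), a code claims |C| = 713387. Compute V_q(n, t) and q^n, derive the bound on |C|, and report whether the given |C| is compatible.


V_q(n, t) = 40, q^n = 67108864, Hamming bound = 1677721, |C| = 713387 ≤ bound (satisfied).

Step 1: Compute V_q(n, t) = Σ_{j=0}^1 C(n, j) (q−1)^j.
  j = 0: C(13,0)·(3)^0 = 1·1 = 1.
  j = 1: C(13,1)·(3)^1 = 13·3 = 39.
  V_q(n, t) = 1 + 39 = 40.
Step 2: q^n = 4^13 = 67108864.
Step 3: Hamming bound ⌊q^n / V_q(n,t)⌋ = ⌊67108864/40⌋ = 1677721.
Step 4: Compare |C| = 713387 to 1677721: satisfied.
The claimed |C| lies below the Hamming bound.


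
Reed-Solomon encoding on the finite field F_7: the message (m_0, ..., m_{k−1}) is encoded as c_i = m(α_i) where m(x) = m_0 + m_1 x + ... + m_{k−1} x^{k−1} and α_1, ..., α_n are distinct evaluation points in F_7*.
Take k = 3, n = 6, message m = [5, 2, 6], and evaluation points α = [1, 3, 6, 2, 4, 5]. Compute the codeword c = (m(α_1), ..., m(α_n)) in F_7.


c = [6, 2, 2, 5, 4, 4]

Message polynomial: m(x) = 5 + 2·x + 6·x^2 (mod 7).
For each evaluation point α_i, compute m(α_i) mod 7:
  α_1 = 1: Horner steps 6 → 1 → 6, so m(1) = 6.
  α_2 = 3: Horner steps 6 → 6 → 2, so m(3) = 2.
  α_3 = 6: Horner steps 6 → 3 → 2, so m(6) = 2.
  α_4 = 2: Horner steps 6 → 0 → 5, so m(2) = 5.
  α_5 = 4: Horner steps 6 → 5 → 4, so m(4) = 4.
  α_6 = 5: Horner steps 6 → 4 → 4, so m(5) = 4.
Codeword c = [6, 2, 2, 5, 4, 4] ∈ F_7^6.


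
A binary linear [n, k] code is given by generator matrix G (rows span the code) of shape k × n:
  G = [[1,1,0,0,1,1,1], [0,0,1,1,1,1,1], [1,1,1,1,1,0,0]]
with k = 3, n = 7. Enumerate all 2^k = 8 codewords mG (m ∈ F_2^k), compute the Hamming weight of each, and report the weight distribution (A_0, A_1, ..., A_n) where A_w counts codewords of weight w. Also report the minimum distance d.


Weight distribution: A_0 = 1, A_1 = 1, A_4 = 3, A_5 = 3. Minimum distance d = 1.

Enumerate all 2^3 = 8 messages m ∈ F_2^3.
For each, compute codeword c = mG in F_2^7, then tally its weight.
  m = 000 → c = 0000000, weight = 0.
  m = 100 → c = 1100111, weight = 5.
  m = 010 → c = 0011111, weight = 5.
  m = 110 → c = 1111000, weight = 4.
  m = 001 → c = 1111100, weight = 5.
  m = 101 → c = 0011011, weight = 4.
  m = 011 → c = 1100011, weight = 4.
  m = 111 → c = 0000100, weight = 1.
Tally weights:
  weight 0: 1 codewords.
  weight 1: 1 codewords.
  weight 4: 3 codewords.
  weight 5: 3 codewords.
Minimum distance d = smallest w > 0 with A_w > 0 = 1.
Sanity: Σ A_w = 8 = 2^3 = 8 ✓.


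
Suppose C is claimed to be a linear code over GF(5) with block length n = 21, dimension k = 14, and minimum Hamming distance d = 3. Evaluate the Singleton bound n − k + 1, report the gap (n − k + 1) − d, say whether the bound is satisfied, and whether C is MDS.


Singleton RHS = n − k + 1 = 8, slack = 5, bound satisfied, not MDS.

Singleton bound: d ≤ n − k + 1.
Here n = 21, k = 14, so n − k + 1 = 8.
Given d = 3, check d ≤ 8: YES.
Slack = (n − k + 1) − d = 5.
The code is NOT MDS (slack = 5 > 0).
Description: the claimed parameters are [21, 14, 3]_5; such a code would be non-MDS.


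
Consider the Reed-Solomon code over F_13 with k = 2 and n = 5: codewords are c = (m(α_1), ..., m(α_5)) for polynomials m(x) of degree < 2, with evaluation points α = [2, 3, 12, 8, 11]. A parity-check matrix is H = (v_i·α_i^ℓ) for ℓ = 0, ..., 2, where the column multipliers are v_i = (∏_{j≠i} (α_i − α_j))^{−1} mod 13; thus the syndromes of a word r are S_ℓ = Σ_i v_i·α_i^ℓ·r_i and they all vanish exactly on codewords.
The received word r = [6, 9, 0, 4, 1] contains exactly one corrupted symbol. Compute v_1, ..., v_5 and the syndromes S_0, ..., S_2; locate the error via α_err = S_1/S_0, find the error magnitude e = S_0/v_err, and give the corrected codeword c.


S = (5, 10, 7), error at position 1, error magnitude e = 9, c = [10, 9, 0, 4, 1].

Step 1: column multipliers v_i = (∏_{j≠i}(α_i − α_j))^{−1} mod 13.
  i = 1 (α = 2): (2−3)(2−12)(2−8)(2−11) = (−1)·(−10)·(−6)·(−9) = 540 ≡ 7, so v_1 = 7^{−1} = 2 (mod 13).
  i = 2 (α = 3): (3−2)(3−12)(3−8)(3−11) = 1·(−9)·(−5)·(−8) = −360 ≡ 4, so v_2 = 4^{−1} = 10 (mod 13).
  i = 3 (α = 12): (12−2)(12−3)(12−8)(12−11) = 10·9·4·1 = 360 ≡ 9, so v_3 = 9^{−1} = 3 (mod 13).
  i = 4 (α = 8): (8−2)(8−3)(8−12)(8−11) = 6·5·(−4)·(−3) = 360 ≡ 9, so v_4 = 9^{−1} = 3 (mod 13).
  i = 5 (α = 11): (11−2)(11−3)(11−12)(11−8) = 9·8·(−1)·3 = −216 ≡ 5, so v_5 = 5^{−1} = 8 (mod 13).
  v = [2, 10, 3, 3, 8].
Step 2: syndromes of r = [6, 9, 0, 4, 1] (all sums mod 13).
  S_0 = Σ v_i r_i = 2·6 + 10·9 + 3·0 + 3·4 + 8·1 = 122 ≡ 5.
  S_1 = Σ v_i α_i r_i = 2·2·6 + 10·3·9 + 3·12·0 + 3·8·4 + 8·11·1 = 478 ≡ 10.
  α_i^2 mod 13 = [4, 9, 1, 12, 4].
  S_2 = Σ v_i α_i^2 r_i = 2·4·6 + 10·9·9 + 3·1·0 + 3·12·4 + 8·4·1 = 1034 ≡ 7.
  S = (5, 10, 7) ≠ 0, so r is not a codeword (an error is present).
Step 3: locate the error. For a single error e at position i, S_ℓ = v_i·e·α_i^ℓ, so α_err = S_1/S_0.
  S_0^{−1} = 5^{−1} = 8 (mod 13), so α_err = 10·8 = 80 ≡ 2 = α_1. Error position i = 1.
  Consistency check: S_2/S_1 = 7·4 = 28 ≡ 2 = α_err ✓ (single-error assumption holds).
Step 4: error magnitude e = S_0/v_1 = S_0·∏_{j≠1}(α_1 − α_j) = 5·7 = 35 ≡ 9 (mod 13).
Step 5: correct position 1: c_1 = r_1 − e = 6 − 9 ≡ 10 (mod 13). Hence c = [10, 9, 0, 4, 1].
  Check: interpolating c through the α_i gives m(x) = 12 + 12·x (degree < 2) with m(α_i) = c_i for every i, so c is indeed a codeword.


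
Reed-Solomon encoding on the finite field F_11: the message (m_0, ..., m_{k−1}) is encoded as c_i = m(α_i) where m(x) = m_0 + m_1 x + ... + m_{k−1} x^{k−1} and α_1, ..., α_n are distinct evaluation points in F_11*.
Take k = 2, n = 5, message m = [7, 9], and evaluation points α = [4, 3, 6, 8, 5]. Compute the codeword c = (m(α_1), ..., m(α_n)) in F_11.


c = [10, 1, 6, 2, 8]

Message polynomial: m(x) = 7 + 9·x (mod 11).
For each evaluation point α_i, compute m(α_i) mod 11:
  α_1 = 4: Horner steps 9 → 10, so m(4) = 10.
  α_2 = 3: Horner steps 9 → 1, so m(3) = 1.
  α_3 = 6: Horner steps 9 → 6, so m(6) = 6.
  α_4 = 8: Horner steps 9 → 2, so m(8) = 2.
  α_5 = 5: Horner steps 9 → 8, so m(5) = 8.
Codeword c = [10, 1, 6, 2, 8] ∈ F_11^5.


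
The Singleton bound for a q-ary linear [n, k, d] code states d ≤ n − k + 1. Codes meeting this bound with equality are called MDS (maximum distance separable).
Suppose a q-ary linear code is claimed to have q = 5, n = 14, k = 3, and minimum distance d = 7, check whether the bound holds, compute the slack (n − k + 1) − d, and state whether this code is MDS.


Singleton RHS = n − k + 1 = 12, slack = 5, bound satisfied, not MDS.

Singleton bound: d ≤ n − k + 1.
Here n = 14, k = 3, so n − k + 1 = 12.
Given d = 7, check d ≤ 12: YES.
Slack = (n − k + 1) − d = 5.
The code is NOT MDS (slack = 5 > 0).
Description: the claimed parameters are [14, 3, 7]_5; such a code would be non-MDS.


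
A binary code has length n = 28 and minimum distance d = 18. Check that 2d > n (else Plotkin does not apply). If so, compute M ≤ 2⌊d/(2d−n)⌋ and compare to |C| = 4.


Plotkin bound M ≤ 4; given |C| = 4 ≤ bound (satisfied).

Check applicability: 2d = 36, n = 28.
2d − n = 8 > 0, so Plotkin applies.
Compute d/(2d−n) = 18/8 ≈ 2.2500.
⌊d/(2d−n)⌋ = 2.
Plotkin bound: M ≤ 2·2 = 4.
Given |C| = 4, check: satisfied.
This |C| is at the Plotkin bound.


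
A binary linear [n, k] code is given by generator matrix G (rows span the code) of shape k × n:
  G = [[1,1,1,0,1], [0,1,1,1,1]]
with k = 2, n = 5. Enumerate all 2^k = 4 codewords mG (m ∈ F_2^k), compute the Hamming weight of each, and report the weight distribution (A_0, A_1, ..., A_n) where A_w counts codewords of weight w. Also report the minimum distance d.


Weight distribution: A_0 = 1, A_2 = 1, A_4 = 2. Minimum distance d = 2.

Enumerate all 2^2 = 4 messages m ∈ F_2^2.
For each, compute codeword c = mG in F_2^5, then tally its weight.
  m = 00 → c = 00000, weight = 0.
  m = 10 → c = 11101, weight = 4.
  m = 01 → c = 01111, weight = 4.
  m = 11 → c = 10010, weight = 2.
Tally weights:
  weight 0: 1 codewords.
  weight 2: 1 codewords.
  weight 4: 2 codewords.
Minimum distance d = smallest w > 0 with A_w > 0 = 2.
Sanity: Σ A_w = 4 = 2^2 = 4 ✓.


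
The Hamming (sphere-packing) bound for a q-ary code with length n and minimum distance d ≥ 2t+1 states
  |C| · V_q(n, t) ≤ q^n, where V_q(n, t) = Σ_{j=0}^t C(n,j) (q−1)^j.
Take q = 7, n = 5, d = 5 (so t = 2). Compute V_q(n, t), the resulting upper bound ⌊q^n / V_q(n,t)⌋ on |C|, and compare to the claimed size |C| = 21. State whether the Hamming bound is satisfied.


V_q(n, t) = 391, q^n = 16807, Hamming bound = 42, |C| = 21 ≤ bound (satisfied).

Step 1: Compute V_q(n, t) = Σ_{j=0}^2 C(n, j) (q−1)^j.
  j = 0: C(5,0)·(6)^0 = 1·1 = 1.
  j = 1: C(5,1)·(6)^1 = 5·6 = 30.
  j = 2: C(5,2)·(6)^2 = 10·36 = 360.
  V_q(n, t) = 1 + 30 + 360 = 391.
Step 2: q^n = 7^5 = 16807.
Step 3: Hamming bound ⌊q^n / V_q(n,t)⌋ = ⌊16807/391⌋ = 42.
Step 4: Compare |C| = 21 to 42: satisfied.
The claimed |C| lies below the Hamming bound.


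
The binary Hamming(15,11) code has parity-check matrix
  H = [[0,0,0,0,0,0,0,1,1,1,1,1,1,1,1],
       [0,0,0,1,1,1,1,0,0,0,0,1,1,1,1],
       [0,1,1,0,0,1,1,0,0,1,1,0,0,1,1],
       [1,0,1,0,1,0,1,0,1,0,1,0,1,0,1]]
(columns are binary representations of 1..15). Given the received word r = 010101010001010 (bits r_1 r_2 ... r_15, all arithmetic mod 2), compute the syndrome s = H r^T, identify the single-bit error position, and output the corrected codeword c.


s = (1, 0, 1, 0)^T, error position = 10, corrected codeword c = 010101010101010

Compute s = H r^T mod 2 one row at a time:
  s_1 = 1 + 0 + 0 + 0 + 1 + 0 + 1 + 0 = 3 ≡ 1 (mod 2).
  s_2 = 1 + 0 + 1 + 0 + 1 + 0 + 1 + 0 = 4 ≡ 0 (mod 2).
  s_3 = 1 + 0 + 1 + 0 + 0 + 0 + 1 + 0 = 3 ≡ 1 (mod 2).
  s_4 = 0 + 0 + 0 + 0 + 0 + 0 + 0 + 0 = 0 ≡ 0 (mod 2).
s = (1, 0, 1, 0)^T — this equals column 10 of H (binary 1010), so error is at position 10.
Correct: flip bit 10 of r = 010101010001010 to get c = 010101010101010.


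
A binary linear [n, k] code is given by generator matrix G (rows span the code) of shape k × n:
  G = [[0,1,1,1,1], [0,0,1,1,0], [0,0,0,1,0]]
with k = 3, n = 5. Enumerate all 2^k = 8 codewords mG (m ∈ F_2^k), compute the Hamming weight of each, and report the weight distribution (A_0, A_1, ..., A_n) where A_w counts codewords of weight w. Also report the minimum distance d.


Weight distribution: A_0 = 1, A_1 = 2, A_2 = 2, A_3 = 2, A_4 = 1. Minimum distance d = 1.

Enumerate all 2^3 = 8 messages m ∈ F_2^3.
For each, compute codeword c = mG in F_2^5, then tally its weight.
  m = 000 → c = 00000, weight = 0.
  m = 100 → c = 01111, weight = 4.
  m = 010 → c = 00110, weight = 2.
  m = 110 → c = 01001, weight = 2.
  m = 001 → c = 00010, weight = 1.
  m = 101 → c = 01101, weight = 3.
  m = 011 → c = 00100, weight = 1.
  m = 111 → c = 01011, weight = 3.
Tally weights:
  weight 0: 1 codewords.
  weight 1: 2 codewords.
  weight 2: 2 codewords.
  weight 3: 2 codewords.
  weight 4: 1 codewords.
Minimum distance d = smallest w > 0 with A_w > 0 = 1.
Sanity: Σ A_w = 8 = 2^3 = 8 ✓.


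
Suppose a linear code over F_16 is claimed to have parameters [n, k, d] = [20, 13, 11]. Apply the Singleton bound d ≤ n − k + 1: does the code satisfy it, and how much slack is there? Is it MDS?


Singleton RHS = n − k + 1 = 8, slack = -3, bound violated (no such code; not MDS).

Singleton bound: d ≤ n − k + 1.
Here n = 20, k = 13, so n − k + 1 = 8.
Given d = 11, check d ≤ 8: NO.
Slack = (n − k + 1) − d = -3.
The slack is negative: d = 11 exceeds n − k + 1 = 8 by 3, so the Singleton bound is violated and no linear [20, 13, 11]_16 code can exist. In particular it is not MDS (MDS requires d = n − k + 1 exactly).
Description: the claimed parameters are [20, 13, 11]_16; such a code would be impossible (violates the Singleton bound).


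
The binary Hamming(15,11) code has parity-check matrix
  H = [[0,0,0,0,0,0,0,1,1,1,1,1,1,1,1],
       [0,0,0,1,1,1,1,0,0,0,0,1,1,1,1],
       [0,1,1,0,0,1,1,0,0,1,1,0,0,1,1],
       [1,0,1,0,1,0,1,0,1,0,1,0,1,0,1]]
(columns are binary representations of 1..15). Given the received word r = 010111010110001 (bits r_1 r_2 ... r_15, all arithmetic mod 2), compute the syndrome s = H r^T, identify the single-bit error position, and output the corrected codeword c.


s = (0, 0, 1, 1)^T, error position = 3, corrected codeword c = 011111010110001

Compute s = H r^T mod 2 one row at a time:
  s_1 = 1 + 0 + 1 + 1 + 0 + 0 + 0 + 1 = 4 ≡ 0 (mod 2).
  s_2 = 1 + 1 + 1 + 0 + 0 + 0 + 0 + 1 = 4 ≡ 0 (mod 2).
  s_3 = 1 + 0 + 1 + 0 + 1 + 1 + 0 + 1 = 5 ≡ 1 (mod 2).
  s_4 = 0 + 0 + 1 + 0 + 0 + 1 + 0 + 1 = 3 ≡ 1 (mod 2).
s = (0, 0, 1, 1)^T — this equals column 3 of H (binary 0011), so error is at position 3.
Correct: flip bit 3 of r = 010111010110001 to get c = 011111010110001.


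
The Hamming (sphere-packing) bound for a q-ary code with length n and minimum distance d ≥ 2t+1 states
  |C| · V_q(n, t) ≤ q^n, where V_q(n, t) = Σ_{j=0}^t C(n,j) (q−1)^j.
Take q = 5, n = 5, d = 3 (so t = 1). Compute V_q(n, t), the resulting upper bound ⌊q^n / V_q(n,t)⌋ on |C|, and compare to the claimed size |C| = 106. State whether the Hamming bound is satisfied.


V_q(n, t) = 21, q^n = 3125, Hamming bound = 148, |C| = 106 ≤ bound (satisfied).

Step 1: Compute V_q(n, t) = Σ_{j=0}^1 C(n, j) (q−1)^j.
  j = 0: C(5,0)·(4)^0 = 1·1 = 1.
  j = 1: C(5,1)·(4)^1 = 5·4 = 20.
  V_q(n, t) = 1 + 20 = 21.
Step 2: q^n = 5^5 = 3125.
Step 3: Hamming bound ⌊q^n / V_q(n,t)⌋ = ⌊3125/21⌋ = 148.
Step 4: Compare |C| = 106 to 148: satisfied.
The claimed |C| lies below the Hamming bound.


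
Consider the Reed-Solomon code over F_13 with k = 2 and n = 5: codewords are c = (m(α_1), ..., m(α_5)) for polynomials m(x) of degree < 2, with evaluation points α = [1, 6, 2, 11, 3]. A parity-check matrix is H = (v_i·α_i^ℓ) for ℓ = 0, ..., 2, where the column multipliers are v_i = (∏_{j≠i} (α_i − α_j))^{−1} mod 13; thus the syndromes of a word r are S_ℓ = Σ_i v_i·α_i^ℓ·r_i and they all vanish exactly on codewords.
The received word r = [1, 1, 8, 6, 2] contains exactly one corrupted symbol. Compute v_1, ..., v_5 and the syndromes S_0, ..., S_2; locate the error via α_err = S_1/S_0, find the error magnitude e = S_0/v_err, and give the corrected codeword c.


S = (9, 2, 12), error at position 2, error magnitude e = 4, c = [1, 10, 8, 6, 2].

Step 1: column multipliers v_i = (∏_{j≠i}(α_i − α_j))^{−1} mod 13.
  i = 1 (α = 1): (1−6)(1−2)(1−11)(1−3) = (−5)·(−1)·(−10)·(−2) = 100 ≡ 9, so v_1 = 9^{−1} = 3 (mod 13).
  i = 2 (α = 6): (6−1)(6−2)(6−11)(6−3) = 5·4·(−5)·3 = −300 ≡ 12, so v_2 = 12^{−1} = 12 (mod 13).
  i = 3 (α = 2): (2−1)(2−6)(2−11)(2−3) = 1·(−4)·(−9)·(−1) = −36 ≡ 3, so v_3 = 3^{−1} = 9 (mod 13).
  i = 4 (α = 11): (11−1)(11−6)(11−2)(11−3) = 10·5·9·8 = 3600 ≡ 12, so v_4 = 12^{−1} = 12 (mod 13).
  i = 5 (α = 3): (3−1)(3−6)(3−2)(3−11) = 2·(−3)·1·(−8) = 48 ≡ 9, so v_5 = 9^{−1} = 3 (mod 13).
  v = [3, 12, 9, 12, 3].
Step 2: syndromes of r = [1, 1, 8, 6, 2] (all sums mod 13).
  S_0 = Σ v_i r_i = 3·1 + 12·1 + 9·8 + 12·6 + 3·2 = 165 ≡ 9.
  S_1 = Σ v_i α_i r_i = 3·1·1 + 12·6·1 + 9·2·8 + 12·11·6 + 3·3·2 = 1029 ≡ 2.
  α_i^2 mod 13 = [1, 10, 4, 4, 9].
  S_2 = Σ v_i α_i^2 r_i = 3·1·1 + 12·10·1 + 9·4·8 + 12·4·6 + 3·9·2 = 753 ≡ 12.
  S = (9, 2, 12) ≠ 0, so r is not a codeword (an error is present).
Step 3: locate the error. For a single error e at position i, S_ℓ = v_i·e·α_i^ℓ, so α_err = S_1/S_0.
  S_0^{−1} = 9^{−1} = 3 (mod 13), so α_err = 2·3 = 6 ≡ 6 = α_2. Error position i = 2.
  Consistency check: S_2/S_1 = 12·7 = 84 ≡ 6 = α_err ✓ (single-error assumption holds).
Step 4: error magnitude e = S_0/v_2 = S_0·∏_{j≠2}(α_2 − α_j) = 9·12 = 108 ≡ 4 (mod 13).
Step 5: correct position 2: c_2 = r_2 − e = 1 − 4 ≡ 10 (mod 13). Hence c = [1, 10, 8, 6, 2].
  Check: interpolating c through the α_i gives m(x) = 7 + 7·x (degree < 2) with m(α_i) = c_i for every i, so c is indeed a codeword.


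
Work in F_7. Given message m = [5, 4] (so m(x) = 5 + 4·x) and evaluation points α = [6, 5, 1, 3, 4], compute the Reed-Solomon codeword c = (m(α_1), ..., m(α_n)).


c = [1, 4, 2, 3, 0]

Message polynomial: m(x) = 5 + 4·x (mod 7).
For each evaluation point α_i, compute m(α_i) mod 7:
  α_1 = 6: Horner steps 4 → 1, so m(6) = 1.
  α_2 = 5: Horner steps 4 → 4, so m(5) = 4.
  α_3 = 1: Horner steps 4 → 2, so m(1) = 2.
  α_4 = 3: Horner steps 4 → 3, so m(3) = 3.
  α_5 = 4: Horner steps 4 → 0, so m(4) = 0.
Codeword c = [1, 4, 2, 3, 0] ∈ F_7^5.


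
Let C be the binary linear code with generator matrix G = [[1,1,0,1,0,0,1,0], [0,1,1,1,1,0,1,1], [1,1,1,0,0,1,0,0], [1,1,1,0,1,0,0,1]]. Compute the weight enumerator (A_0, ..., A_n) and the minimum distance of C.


Weight distribution: A_0 = 1, A_1 = 1, A_3 = 3, A_4 = 5, A_5 = 3, A_6 = 2, A_7 = 1. Minimum distance d = 1.

Enumerate all 2^4 = 16 messages m ∈ F_2^4.
For each, compute codeword c = mG in F_2^8, then tally its weight.
  m = 0000 → c = 00000000, weight = 0.
  m = 1000 → c = 11010010, weight = 4.
  m = 0100 → c = 01111011, weight = 6.
  m = 1100 → c = 10101001, weight = 4.
  m = 0010 → c = 11100100, weight = 4.
  m = 1010 → c = 00110110, weight = 4.
  m = 0110 → c = 10011111, weight = 6.
  m = 1110 → c = 01001101, weight = 4.
  m = 0001 → c = 11101001, weight = 5.
  m = 1001 → c = 00111011, weight = 5.
  m = 0101 → c = 10010010, weight = 3.
  m = 1101 → c = 01000000, weight = 1.
  m = 0011 → c = 00001101, weight = 3.
  m = 1011 → c = 11011111, weight = 7.
  m = 0111 → c = 01110110, weight = 5.
  m = 1111 → c = 10100100, weight = 3.
Tally weights:
  weight 0: 1 codewords.
  weight 1: 1 codewords.
  weight 3: 3 codewords.
  weight 4: 5 codewords.
  weight 5: 3 codewords.
  weight 6: 2 codewords.
  weight 7: 1 codewords.
Minimum distance d = smallest w > 0 with A_w > 0 = 1.
Sanity: Σ A_w = 16 = 2^4 = 16 ✓.


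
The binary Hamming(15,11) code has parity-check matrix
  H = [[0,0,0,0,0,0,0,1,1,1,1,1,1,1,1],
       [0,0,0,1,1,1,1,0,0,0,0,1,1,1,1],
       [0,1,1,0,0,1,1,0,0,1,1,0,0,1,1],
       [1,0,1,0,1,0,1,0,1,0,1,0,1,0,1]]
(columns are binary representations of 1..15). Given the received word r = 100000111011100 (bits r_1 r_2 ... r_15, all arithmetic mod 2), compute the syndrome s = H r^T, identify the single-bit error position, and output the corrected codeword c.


s = (1, 1, 0, 1)^T, error position = 13, corrected codeword c = 100000111011000

Compute s = H r^T mod 2 one row at a time:
  s_1 = 1 + 1 + 0 + 1 + 1 + 1 + 0 + 0 = 5 ≡ 1 (mod 2).
  s_2 = 0 + 0 + 0 + 1 + 1 + 1 + 0 + 0 = 3 ≡ 1 (mod 2).
  s_3 = 0 + 0 + 0 + 1 + 0 + 1 + 0 + 0 = 2 ≡ 0 (mod 2).
  s_4 = 1 + 0 + 0 + 1 + 1 + 1 + 1 + 0 = 5 ≡ 1 (mod 2).
s = (1, 1, 0, 1)^T — this equals column 13 of H (binary 1101), so error is at position 13.
Correct: flip bit 13 of r = 100000111011100 to get c = 100000111011000.


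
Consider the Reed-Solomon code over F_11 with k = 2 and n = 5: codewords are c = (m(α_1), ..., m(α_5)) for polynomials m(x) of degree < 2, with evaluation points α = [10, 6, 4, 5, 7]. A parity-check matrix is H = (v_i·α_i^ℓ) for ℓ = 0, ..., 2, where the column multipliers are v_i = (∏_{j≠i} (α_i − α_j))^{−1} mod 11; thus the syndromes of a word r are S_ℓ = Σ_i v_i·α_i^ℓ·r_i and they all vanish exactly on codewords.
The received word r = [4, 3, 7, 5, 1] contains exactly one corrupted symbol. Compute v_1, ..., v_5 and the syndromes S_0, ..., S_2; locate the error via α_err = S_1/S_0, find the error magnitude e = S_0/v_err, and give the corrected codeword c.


S = (8, 3, 8), error at position 1, error magnitude e = 9, c = [6, 3, 7, 5, 1].

Step 1: column multipliers v_i = (∏_{j≠i}(α_i − α_j))^{−1} mod 11.
  i = 1 (α = 10): (10−6)(10−4)(10−5)(10−7) = 4·6·5·3 = 360 ≡ 8, so v_1 = 8^{−1} = 7 (mod 11).
  i = 2 (α = 6): (6−10)(6−4)(6−5)(6−7) = (−4)·2·1·(−1) = 8 ≡ 8, so v_2 = 8^{−1} = 7 (mod 11).
  i = 3 (α = 4): (4−10)(4−6)(4−5)(4−7) = (−6)·(−2)·(−1)·(−3) = 36 ≡ 3, so v_3 = 3^{−1} = 4 (mod 11).
  i = 4 (α = 5): (5−10)(5−6)(5−4)(5−7) = (−5)·(−1)·1·(−2) = −10 ≡ 1, so v_4 = 1^{−1} = 1 (mod 11).
  i = 5 (α = 7): (7−10)(7−6)(7−4)(7−5) = (−3)·1·3·2 = −18 ≡ 4, so v_5 = 4^{−1} = 3 (mod 11).
  v = [7, 7, 4, 1, 3].
Step 2: syndromes of r = [4, 3, 7, 5, 1] (all sums mod 11).
  S_0 = Σ v_i r_i = 7·4 + 7·3 + 4·7 + 1·5 + 3·1 = 85 ≡ 8.
  S_1 = Σ v_i α_i r_i = 7·10·4 + 7·6·3 + 4·4·7 + 1·5·5 + 3·7·1 = 564 ≡ 3.
  α_i^2 mod 11 = [1, 3, 5, 3, 5].
  S_2 = Σ v_i α_i^2 r_i = 7·1·4 + 7·3·3 + 4·5·7 + 1·3·5 + 3·5·1 = 261 ≡ 8.
  S = (8, 3, 8) ≠ 0, so r is not a codeword (an error is present).
Step 3: locate the error. For a single error e at position i, S_ℓ = v_i·e·α_i^ℓ, so α_err = S_1/S_0.
  S_0^{−1} = 8^{−1} = 7 (mod 11), so α_err = 3·7 = 21 ≡ 10 = α_1. Error position i = 1.
  Consistency check: S_2/S_1 = 8·4 = 32 ≡ 10 = α_err ✓ (single-error assumption holds).
Step 4: error magnitude e = S_0/v_1 = S_0·∏_{j≠1}(α_1 − α_j) = 8·8 = 64 ≡ 9 (mod 11).
Step 5: correct position 1: c_1 = r_1 − e = 4 − 9 ≡ 6 (mod 11). Hence c = [6, 3, 7, 5, 1].
  Check: interpolating c through the α_i gives m(x) = 4 + 9·x (degree < 2) with m(α_i) = c_i for every i, so c is indeed a codeword.


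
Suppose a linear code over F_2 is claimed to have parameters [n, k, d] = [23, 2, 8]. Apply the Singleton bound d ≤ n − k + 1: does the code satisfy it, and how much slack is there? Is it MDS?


Singleton RHS = n − k + 1 = 22, slack = 14, bound satisfied, not MDS.

Singleton bound: d ≤ n − k + 1.
Here n = 23, k = 2, so n − k + 1 = 22.
Given d = 8, check d ≤ 22: YES.
Slack = (n − k + 1) − d = 14.
The code is NOT MDS (slack = 14 > 0).
Description: the claimed parameters are [23, 2, 8]_2; such a code would be non-MDS.


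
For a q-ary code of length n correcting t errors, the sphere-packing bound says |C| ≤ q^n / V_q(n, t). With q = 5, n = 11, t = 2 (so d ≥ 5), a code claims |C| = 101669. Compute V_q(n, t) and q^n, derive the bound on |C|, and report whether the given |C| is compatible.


V_q(n, t) = 925, q^n = 48828125, Hamming bound = 52787, |C| = 101669 > bound (violated).

Step 1: Compute V_q(n, t) = Σ_{j=0}^2 C(n, j) (q−1)^j.
  j = 0: C(11,0)·(4)^0 = 1·1 = 1.
  j = 1: C(11,1)·(4)^1 = 11·4 = 44.
  j = 2: C(11,2)·(4)^2 = 55·16 = 880.
  V_q(n, t) = 1 + 44 + 880 = 925.
Step 2: q^n = 5^11 = 48828125.
Step 3: Hamming bound ⌊q^n / V_q(n,t)⌋ = ⌊48828125/925⌋ = 52787.
Step 4: Compare |C| = 101669 to 52787: violated.
The claimed |C| lies above the Hamming bound, so no 5-ary code of length 11 with d ≥ 5 can have 101669 codewords.


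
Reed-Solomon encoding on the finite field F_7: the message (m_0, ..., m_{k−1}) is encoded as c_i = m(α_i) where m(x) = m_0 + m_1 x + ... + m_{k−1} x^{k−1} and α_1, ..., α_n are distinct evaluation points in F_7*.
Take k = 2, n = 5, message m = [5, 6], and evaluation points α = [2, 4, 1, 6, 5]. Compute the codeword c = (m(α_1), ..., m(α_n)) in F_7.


c = [3, 1, 4, 6, 0]

Message polynomial: m(x) = 5 + 6·x (mod 7).
For each evaluation point α_i, compute m(α_i) mod 7:
  α_1 = 2: Horner steps 6 → 3, so m(2) = 3.
  α_2 = 4: Horner steps 6 → 1, so m(4) = 1.
  α_3 = 1: Horner steps 6 → 4, so m(1) = 4.
  α_4 = 6: Horner steps 6 → 6, so m(6) = 6.
  α_5 = 5: Horner steps 6 → 0, so m(5) = 0.
Codeword c = [3, 1, 4, 6, 0] ∈ F_7^5.


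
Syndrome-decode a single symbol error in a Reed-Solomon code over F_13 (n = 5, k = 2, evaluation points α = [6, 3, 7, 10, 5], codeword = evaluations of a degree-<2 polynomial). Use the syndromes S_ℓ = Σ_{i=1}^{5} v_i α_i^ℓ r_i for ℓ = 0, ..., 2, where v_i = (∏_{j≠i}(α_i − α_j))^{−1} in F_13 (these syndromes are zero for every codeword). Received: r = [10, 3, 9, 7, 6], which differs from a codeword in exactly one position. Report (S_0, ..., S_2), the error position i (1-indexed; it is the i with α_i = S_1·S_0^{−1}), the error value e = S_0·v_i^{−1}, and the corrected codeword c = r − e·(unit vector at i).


S = (4, 11, 1), error at position 1, error magnitude e = 9, c = [1, 3, 9, 7, 6].

Step 1: column multipliers v_i = (∏_{j≠i}(α_i − α_j))^{−1} mod 13.
  i = 1 (α = 6): (6−3)(6−7)(6−10)(6−5) = 3·(−1)·(−4)·1 = 12 ≡ 12, so v_1 = 12^{−1} = 12 (mod 13).
  i = 2 (α = 3): (3−6)(3−7)(3−10)(3−5) = (−3)·(−4)·(−7)·(−2) = 168 ≡ 12, so v_2 = 12^{−1} = 12 (mod 13).
  i = 3 (α = 7): (7−6)(7−3)(7−10)(7−5) = 1·4·(−3)·2 = −24 ≡ 2, so v_3 = 2^{−1} = 7 (mod 13).
  i = 4 (α = 10): (10−6)(10−3)(10−7)(10−5) = 4·7·3·5 = 420 ≡ 4, so v_4 = 4^{−1} = 10 (mod 13).
  i = 5 (α = 5): (5−6)(5−3)(5−7)(5−10) = (−1)·2·(−2)·(−5) = −20 ≡ 6, so v_5 = 6^{−1} = 11 (mod 13).
  v = [12, 12, 7, 10, 11].
Step 2: syndromes of r = [10, 3, 9, 7, 6] (all sums mod 13).
  S_0 = Σ v_i r_i = 12·10 + 12·3 + 7·9 + 10·7 + 11·6 = 355 ≡ 4.
  S_1 = Σ v_i α_i r_i = 12·6·10 + 12·3·3 + 7·7·9 + 10·10·7 + 11·5·6 = 2299 ≡ 11.
  α_i^2 mod 13 = [10, 9, 10, 9, 12].
  S_2 = Σ v_i α_i^2 r_i = 12·10·10 + 12·9·3 + 7·10·9 + 10·9·7 + 11·12·6 = 3576 ≡ 1.
  S = (4, 11, 1) ≠ 0, so r is not a codeword (an error is present).
Step 3: locate the error. For a single error e at position i, S_ℓ = v_i·e·α_i^ℓ, so α_err = S_1/S_0.
  S_0^{−1} = 4^{−1} = 10 (mod 13), so α_err = 11·10 = 110 ≡ 6 = α_1. Error position i = 1.
  Consistency check: S_2/S_1 = 1·6 = 6 ≡ 6 = α_err ✓ (single-error assumption holds).
Step 4: error magnitude e = S_0/v_1 = S_0·∏_{j≠1}(α_1 − α_j) = 4·12 = 48 ≡ 9 (mod 13).
Step 5: correct position 1: c_1 = r_1 − e = 10 − 9 ≡ 1 (mod 13). Hence c = [1, 3, 9, 7, 6].
  Check: interpolating c through the α_i gives m(x) = 5 + 8·x (degree < 2) with m(α_i) = c_i for every i, so c is indeed a codeword.


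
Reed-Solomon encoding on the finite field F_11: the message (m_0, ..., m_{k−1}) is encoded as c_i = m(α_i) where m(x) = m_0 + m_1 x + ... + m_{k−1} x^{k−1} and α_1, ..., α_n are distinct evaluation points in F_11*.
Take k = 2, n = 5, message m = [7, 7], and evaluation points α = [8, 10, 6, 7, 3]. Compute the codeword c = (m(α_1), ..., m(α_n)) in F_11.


c = [8, 0, 5, 1, 6]

Message polynomial: m(x) = 7 + 7·x (mod 11).
For each evaluation point α_i, compute m(α_i) mod 11:
  α_1 = 8: Horner steps 7 → 8, so m(8) = 8.
  α_2 = 10: Horner steps 7 → 0, so m(10) = 0.
  α_3 = 6: Horner steps 7 → 5, so m(6) = 5.
  α_4 = 7: Horner steps 7 → 1, so m(7) = 1.
  α_5 = 3: Horner steps 7 → 6, so m(3) = 6.
Codeword c = [8, 0, 5, 1, 6] ∈ F_11^5.


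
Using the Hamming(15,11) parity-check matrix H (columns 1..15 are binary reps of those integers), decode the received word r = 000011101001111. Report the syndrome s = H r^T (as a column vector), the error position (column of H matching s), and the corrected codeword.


s = (1, 1, 0, 1)^T, error position = 13, corrected codeword c = 000011101001011

Compute s = H r^T mod 2 one row at a time:
  s_1 = 0 + 1 + 0 + 0 + 1 + 1 + 1 + 1 = 5 ≡ 1 (mod 2).
  s_2 = 0 + 1 + 1 + 1 + 1 + 1 + 1 + 1 = 7 ≡ 1 (mod 2).
  s_3 = 0 + 0 + 1 + 1 + 0 + 0 + 1 + 1 = 4 ≡ 0 (mod 2).
  s_4 = 0 + 0 + 1 + 1 + 1 + 0 + 1 + 1 = 5 ≡ 1 (mod 2).
s = (1, 1, 0, 1)^T — this equals column 13 of H (binary 1101), so error is at position 13.
Correct: flip bit 13 of r = 000011101001111 to get c = 000011101001011.


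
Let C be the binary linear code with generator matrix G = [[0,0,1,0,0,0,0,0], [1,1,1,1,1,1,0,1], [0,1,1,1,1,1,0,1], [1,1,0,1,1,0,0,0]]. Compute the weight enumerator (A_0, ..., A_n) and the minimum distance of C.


Weight distribution: A_0 = 1, A_1 = 2, A_2 = 2, A_3 = 3, A_4 = 3, A_5 = 2, A_6 = 2, A_7 = 1. Minimum distance d = 1.

Enumerate all 2^4 = 16 messages m ∈ F_2^4.
For each, compute codeword c = mG in F_2^8, then tally its weight.
  m = 0000 → c = 00000000, weight = 0.
  m = 1000 → c = 00100000, weight = 1.
  m = 0100 → c = 11111101, weight = 7.
  m = 1100 → c = 11011101, weight = 6.
  m = 0010 → c = 01111101, weight = 6.
  m = 1010 → c = 01011101, weight = 5.
  m = 0110 → c = 10000000, weight = 1.
  m = 1110 → c = 10100000, weight = 2.
  m = 0001 → c = 11011000, weight = 4.
  m = 1001 → c = 11111000, weight = 5.
  m = 0101 → c = 00100101, weight = 3.
  m = 1101 → c = 00000101, weight = 2.
  m = 0011 → c = 10100101, weight = 4.
  m = 1011 → c = 10000101, weight = 3.
  m = 0111 → c = 01011000, weight = 3.
  m = 1111 → c = 01111000, weight = 4.
Tally weights:
  weight 0: 1 codewords.
  weight 1: 2 codewords.
  weight 2: 2 codewords.
  weight 3: 3 codewords.
  weight 4: 3 codewords.
  weight 5: 2 codewords.
  weight 6: 2 codewords.
  weight 7: 1 codewords.
Minimum distance d = smallest w > 0 with A_w > 0 = 1.
Sanity: Σ A_w = 16 = 2^4 = 16 ✓.


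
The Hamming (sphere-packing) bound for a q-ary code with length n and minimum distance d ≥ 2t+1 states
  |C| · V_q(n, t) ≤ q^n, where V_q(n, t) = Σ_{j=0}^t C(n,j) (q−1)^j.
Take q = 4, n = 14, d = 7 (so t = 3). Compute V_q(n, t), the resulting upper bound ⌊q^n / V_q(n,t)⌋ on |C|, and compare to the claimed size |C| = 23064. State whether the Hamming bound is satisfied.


V_q(n, t) = 10690, q^n = 268435456, Hamming bound = 25110, |C| = 23064 ≤ bound (satisfied).

Step 1: Compute V_q(n, t) = Σ_{j=0}^3 C(n, j) (q−1)^j.
  j = 0: C(14,0)·(3)^0 = 1·1 = 1.
  j = 1: C(14,1)·(3)^1 = 14·3 = 42.
  j = 2: C(14,2)·(3)^2 = 91·9 = 819.
  j = 3: C(14,3)·(3)^3 = 364·27 = 9828.
  V_q(n, t) = 1 + 42 + 819 + 9828 = 10690.
Step 2: q^n = 4^14 = 268435456.
Step 3: Hamming bound ⌊q^n / V_q(n,t)⌋ = ⌊268435456/10690⌋ = 25110.
Step 4: Compare |C| = 23064 to 25110: satisfied.
The claimed |C| lies below the Hamming bound.
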